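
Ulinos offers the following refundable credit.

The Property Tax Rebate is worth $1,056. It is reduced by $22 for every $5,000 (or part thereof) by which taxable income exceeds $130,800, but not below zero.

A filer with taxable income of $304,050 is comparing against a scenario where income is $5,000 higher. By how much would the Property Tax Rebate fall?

$22

At $304,050 — income exceeds $130,800 by $173,250, which is 35 full-or-partial $5,000 increments; reduction = 35 × $22 = $770, leaving $286.
At $309,050 — income exceeds $130,800 by $178,250, which is 36 full-or-partial $5,000 increments; reduction = 36 × $22 = $792, leaving $264.
Lost: $286 − $264 = $22.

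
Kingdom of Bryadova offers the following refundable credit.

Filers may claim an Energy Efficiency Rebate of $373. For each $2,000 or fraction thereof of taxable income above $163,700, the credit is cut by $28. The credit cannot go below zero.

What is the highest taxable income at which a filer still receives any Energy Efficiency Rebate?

After 13 increments the reduction is 13 × $28 = $364, leaving $9; one more increment wipes it out. Increment 13 ends at excess 13 × $2,000 = $26,000, so the highest qualifying income is $163,700 + $26,000 = $189,700.

$189,700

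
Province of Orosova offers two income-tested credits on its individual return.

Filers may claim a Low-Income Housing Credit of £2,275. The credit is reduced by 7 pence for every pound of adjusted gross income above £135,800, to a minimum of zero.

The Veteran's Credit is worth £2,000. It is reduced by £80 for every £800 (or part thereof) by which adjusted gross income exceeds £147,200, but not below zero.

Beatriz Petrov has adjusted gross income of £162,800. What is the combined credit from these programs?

Low-Income Housing Credit: 7% of the £27,000 excess over £135,800 is £1,890; credit = £2,275 − £1,890 = £385.
Veteran's Credit: income exceeds £147,200 by £15,600, which is 20 full-or-partial £800 increments; reduction = 20 × £80 = £1,600, leaving £400.
Total: £385 + £400 = £785.

£785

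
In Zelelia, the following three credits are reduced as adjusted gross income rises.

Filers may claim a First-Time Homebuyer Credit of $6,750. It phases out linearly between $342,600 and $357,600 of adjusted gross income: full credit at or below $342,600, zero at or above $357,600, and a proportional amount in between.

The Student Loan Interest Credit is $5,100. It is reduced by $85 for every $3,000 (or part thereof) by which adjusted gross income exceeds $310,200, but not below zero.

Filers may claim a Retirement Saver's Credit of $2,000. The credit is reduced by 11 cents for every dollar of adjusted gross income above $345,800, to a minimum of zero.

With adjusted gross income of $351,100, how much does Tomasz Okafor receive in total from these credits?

First-Time Homebuyer Credit: $351,100 is $8,500 into a $15,000 phase-out range, leaving 6,500/15,000 of the credit: $6,750 × 6,500/15,000 = $2,925.
Student Loan Interest Credit: income exceeds $310,200 by $40,900, which is 14 full-or-partial $3,000 increments; reduction = 14 × $85 = $1,190, leaving $3,910.
Retirement Saver's Credit: 11% of the $5,300 excess over $345,800 is $583; credit = $2,000 − $583 = $1,417.
Total: $2,925 + $3,910 + $1,417 = $8,252.

$8,252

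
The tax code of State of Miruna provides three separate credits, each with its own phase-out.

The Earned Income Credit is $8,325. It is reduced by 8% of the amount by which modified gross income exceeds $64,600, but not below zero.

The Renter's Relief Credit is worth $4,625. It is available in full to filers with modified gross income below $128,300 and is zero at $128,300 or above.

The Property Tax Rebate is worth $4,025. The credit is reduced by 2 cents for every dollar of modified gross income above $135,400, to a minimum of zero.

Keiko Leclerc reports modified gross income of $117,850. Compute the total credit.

Earned Income Credit: 8% of the $53,250 excess over $64,600 is $4,260; credit = $8,325 − $4,260 = $4,065.
Renter's Relief Credit: $117,850 is below the $128,300 cutoff, so the full $4,625 applies.
Property Tax Rebate: $117,850 is at or below the $135,400 threshold, so the full $4,025 applies.
Total: $4,065 + $4,625 + $4,025 = $12,715.

$12,715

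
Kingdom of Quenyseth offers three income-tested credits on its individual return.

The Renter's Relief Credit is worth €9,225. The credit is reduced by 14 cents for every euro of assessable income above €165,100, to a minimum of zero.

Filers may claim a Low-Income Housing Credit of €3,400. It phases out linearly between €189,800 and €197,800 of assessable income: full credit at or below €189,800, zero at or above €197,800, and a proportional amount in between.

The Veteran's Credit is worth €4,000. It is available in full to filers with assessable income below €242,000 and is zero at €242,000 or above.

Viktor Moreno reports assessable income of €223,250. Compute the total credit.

Renter's Relief Credit: 14% of the €58,150 excess over €165,100 is €8,141; credit = €9,225 − €8,141 = €1,084.
Low-Income Housing Credit: €223,250 is at or above €197,800, so the credit is €0.
Veteran's Credit: €223,250 is below the €242,000 cutoff, so the full €4,000 applies.
Total: €1,084 + €0 + €4,000 = €5,084.

€5,084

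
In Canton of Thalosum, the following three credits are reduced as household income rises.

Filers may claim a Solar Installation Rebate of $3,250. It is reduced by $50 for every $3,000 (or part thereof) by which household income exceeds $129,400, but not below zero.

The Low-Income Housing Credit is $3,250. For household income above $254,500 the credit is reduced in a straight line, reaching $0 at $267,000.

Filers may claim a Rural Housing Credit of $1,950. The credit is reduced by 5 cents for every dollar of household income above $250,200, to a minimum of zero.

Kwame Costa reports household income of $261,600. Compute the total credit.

$3,784

Solar Installation Rebate: income exceeds $129,400 by $132,200, which is 45 full-or-partial $3,000 increments; reduction = 45 × $50 = $2,250, leaving $1,000.
Low-Income Housing Credit: $261,600 is $7,100 into a $12,500 phase-out range, leaving 5,400/12,500 of the credit: $3,250 × 5,400/12,500 = $1,404.
Rural Housing Credit: 5% of the $11,400 excess over $250,200 is $570; credit = $1,950 − $570 = $1,380.
Total: $1,000 + $1,404 + $1,380 = $3,784.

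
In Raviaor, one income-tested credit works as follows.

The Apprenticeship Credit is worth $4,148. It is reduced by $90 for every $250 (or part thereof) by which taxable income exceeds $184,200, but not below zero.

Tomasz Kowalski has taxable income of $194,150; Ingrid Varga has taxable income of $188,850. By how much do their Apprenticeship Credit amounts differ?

Tomasz ($194,150): Apprenticeship Credit: income exceeds $184,200 by $9,950, which is 40 full-or-partial $250 increments; reduction = 40 × $90 = $3,600, leaving $548.
Ingrid ($188,850): Apprenticeship Credit: income exceeds $184,200 by $4,650, which is 19 full-or-partial $250 increments; reduction = 19 × $90 = $1,710, leaving $2,438.
Difference: |$548 − $2,438| = $1,890.

$1,890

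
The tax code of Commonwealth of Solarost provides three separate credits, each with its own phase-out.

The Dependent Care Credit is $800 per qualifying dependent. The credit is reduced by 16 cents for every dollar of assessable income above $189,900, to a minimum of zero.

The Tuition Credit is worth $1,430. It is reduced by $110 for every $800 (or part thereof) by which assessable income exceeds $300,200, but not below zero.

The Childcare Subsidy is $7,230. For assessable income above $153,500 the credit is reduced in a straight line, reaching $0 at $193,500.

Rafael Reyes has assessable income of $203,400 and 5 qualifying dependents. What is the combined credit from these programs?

$3,270

Dependent Care Credit: base = 5 × $800 = $4,000. 16% of the $13,500 excess over $189,900 is $2,160; credit = $4,000 − $2,160 = $1,840.
Tuition Credit: $203,400 is at or below the $300,200 threshold, so the full $1,430 applies.
Childcare Subsidy: $203,400 is at or above $193,500, so the credit is $0.
Total: $1,840 + $1,430 + $0 = $3,270.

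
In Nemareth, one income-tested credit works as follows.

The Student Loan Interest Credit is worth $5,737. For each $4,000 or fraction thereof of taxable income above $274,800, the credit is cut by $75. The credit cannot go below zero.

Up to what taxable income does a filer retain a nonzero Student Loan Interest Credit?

After 76 increments the reduction is 76 × $75 = $5,700, leaving $37; one more increment wipes it out. Increment 76 ends at excess 76 × $4,000 = $304,000, so the highest qualifying income is $274,800 + $304,000 = $578,800.

$578,800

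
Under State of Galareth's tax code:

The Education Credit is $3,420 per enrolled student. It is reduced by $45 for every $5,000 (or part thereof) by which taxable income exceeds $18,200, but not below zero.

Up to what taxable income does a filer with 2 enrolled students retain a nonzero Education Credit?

Full credit = 2 × $3,420 = $6,840.
After 151 increments the reduction is 151 × $45 = $6,795, leaving $45; one more increment wipes it out. Increment 151 ends at excess 151 × $5,000 = $755,000, so the highest qualifying income is $18,200 + $755,000 = $773,200.

$773,200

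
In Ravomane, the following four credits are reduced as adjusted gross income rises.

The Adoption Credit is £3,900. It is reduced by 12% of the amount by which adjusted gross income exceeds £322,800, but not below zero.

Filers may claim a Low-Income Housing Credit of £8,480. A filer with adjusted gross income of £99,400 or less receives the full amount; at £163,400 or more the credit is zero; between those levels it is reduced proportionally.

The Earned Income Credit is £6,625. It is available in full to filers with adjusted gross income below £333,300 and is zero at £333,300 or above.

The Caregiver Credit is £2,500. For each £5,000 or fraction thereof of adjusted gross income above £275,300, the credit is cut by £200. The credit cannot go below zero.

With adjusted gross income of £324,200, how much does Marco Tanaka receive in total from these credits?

Adoption Credit: 12% of the £1,400 excess over £322,800 is £168; credit = £3,900 − £168 = £3,732.
Low-Income Housing Credit: £324,200 is at or above £163,400, so the credit is £0.
Earned Income Credit: £324,200 is below the £333,300 cutoff, so the full £6,625 applies.
Caregiver Credit: income exceeds £275,300 by £48,900, which is 10 full-or-partial £5,000 increments; reduction = 10 × £200 = £2,000, leaving £500.
Total: £3,732 + £0 + £6,625 + £500 = £10,857.

£10,857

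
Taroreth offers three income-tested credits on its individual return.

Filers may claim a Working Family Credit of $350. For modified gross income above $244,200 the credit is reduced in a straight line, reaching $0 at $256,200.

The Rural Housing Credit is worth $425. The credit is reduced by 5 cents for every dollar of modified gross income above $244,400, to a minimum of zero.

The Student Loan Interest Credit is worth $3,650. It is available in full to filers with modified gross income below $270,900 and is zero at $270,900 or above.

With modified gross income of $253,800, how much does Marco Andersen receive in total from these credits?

Working Family Credit: $253,800 is $9,600 into a $12,000 phase-out range, leaving 2,400/12,000 of the credit: $350 × 2,400/12,000 = $70.
Rural Housing Credit: 5% of the $9,400 excess over $244,400 is $470 ≥ base, so the credit is $0.
Student Loan Interest Credit: $253,800 is below the $270,900 cutoff, so the full $3,650 applies.
Total: $70 + $0 + $3,650 = $3,720.

$3,720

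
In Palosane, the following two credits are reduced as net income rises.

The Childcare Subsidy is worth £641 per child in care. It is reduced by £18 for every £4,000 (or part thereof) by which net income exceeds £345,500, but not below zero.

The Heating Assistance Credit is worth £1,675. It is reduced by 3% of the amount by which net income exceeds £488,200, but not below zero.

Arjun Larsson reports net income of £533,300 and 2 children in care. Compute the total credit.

Childcare Subsidy: base = 2 × £641 = £1,282. income exceeds £345,500 by £187,800, which is 47 full-or-partial £4,000 increments; reduction = 47 × £18 = £846, leaving £436.
Heating Assistance Credit: 3% of the £45,100 excess over £488,200 is £1,353; credit = £1,675 − £1,353 = £322.
Total: £436 + £322 = £758.

£758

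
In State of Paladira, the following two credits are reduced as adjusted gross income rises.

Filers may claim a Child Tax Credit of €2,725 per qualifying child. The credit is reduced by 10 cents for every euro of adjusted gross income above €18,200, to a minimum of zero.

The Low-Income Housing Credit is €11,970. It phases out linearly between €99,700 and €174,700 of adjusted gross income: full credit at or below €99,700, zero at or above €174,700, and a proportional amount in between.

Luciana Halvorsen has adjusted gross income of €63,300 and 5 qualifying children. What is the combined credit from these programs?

€21,085

Child Tax Credit: base = 5 × €2,725 = €13,625. 10% of the €45,100 excess over €18,200 is €4,510; credit = €13,625 − €4,510 = €9,115.
Low-Income Housing Credit: €63,300 is at or below the €99,700 threshold, so the full €11,970 applies.
Total: €9,115 + €11,970 = €21,085.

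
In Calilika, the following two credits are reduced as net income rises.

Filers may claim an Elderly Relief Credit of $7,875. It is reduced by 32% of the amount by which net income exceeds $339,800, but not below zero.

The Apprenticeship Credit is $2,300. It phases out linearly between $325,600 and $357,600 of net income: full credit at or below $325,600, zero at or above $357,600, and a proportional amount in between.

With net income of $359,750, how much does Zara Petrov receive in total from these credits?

$1,491

Elderly Relief Credit: 32% of the $19,950 excess over $339,800 is $6,384; credit = $7,875 − $6,384 = $1,491.
Apprenticeship Credit: $359,750 is at or above $357,600, so the credit is $0.
Total: $1,491 + $0 = $1,491.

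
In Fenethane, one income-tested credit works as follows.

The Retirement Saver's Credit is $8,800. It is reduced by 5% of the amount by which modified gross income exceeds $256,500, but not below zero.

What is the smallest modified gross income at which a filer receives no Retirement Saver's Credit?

The credit falls by 5% of each dollar above $256,500, so it reaches zero when the excess is $8,800 / 5% = $176,000: income = $256,500 + $176,000 = $432,500.

$432,500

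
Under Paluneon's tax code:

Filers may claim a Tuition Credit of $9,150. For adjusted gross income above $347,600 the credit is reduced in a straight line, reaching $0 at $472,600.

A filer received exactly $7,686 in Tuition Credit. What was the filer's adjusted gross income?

$367,600

$7,686 is 7,686/9,150 of the full $9,150, so 1,464/9,150 of the $125,000 range has been used: income = $347,600 + $125,000 × 1,464/9,150 = $367,600.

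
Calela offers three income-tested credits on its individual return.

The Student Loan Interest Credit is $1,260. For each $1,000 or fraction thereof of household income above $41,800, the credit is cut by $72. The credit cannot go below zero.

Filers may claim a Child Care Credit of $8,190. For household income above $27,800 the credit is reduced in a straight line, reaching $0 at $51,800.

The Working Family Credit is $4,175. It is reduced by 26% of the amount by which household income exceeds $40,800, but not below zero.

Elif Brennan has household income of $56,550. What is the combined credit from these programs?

$260

Student Loan Interest Credit: income exceeds $41,800 by $14,750, which is 15 full-or-partial $1,000 increments; reduction = 15 × $72 = $1,080, leaving $180.
Child Care Credit: $56,550 is at or above $51,800, so the credit is $0.
Working Family Credit: 26% of the $15,750 excess over $40,800 is $4,095; credit = $4,175 − $4,095 = $80.
Total: $180 + $0 + $80 = $260.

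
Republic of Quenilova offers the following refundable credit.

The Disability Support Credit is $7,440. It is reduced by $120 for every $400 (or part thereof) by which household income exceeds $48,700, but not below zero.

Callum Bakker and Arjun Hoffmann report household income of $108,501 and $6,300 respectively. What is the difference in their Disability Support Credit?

Callum ($108,501): Disability Support Credit: income exceeds $48,700 by $59,801 → 150 increments × $120 = $18,000 ≥ base, so the credit is $0.
Arjun ($6,300): Disability Support Credit: $6,300 is at or below the $48,700 threshold, so the full $7,440 applies.
Difference: |$0 − $7,440| = $7,440.

$7,440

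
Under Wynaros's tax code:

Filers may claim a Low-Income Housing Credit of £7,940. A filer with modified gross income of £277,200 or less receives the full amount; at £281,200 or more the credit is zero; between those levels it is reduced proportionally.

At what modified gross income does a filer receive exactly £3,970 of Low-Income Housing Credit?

£3,970 is 3,970/7,940 of the full £7,940, so 3,970/7,940 of the £4,000 range has been used: income = £277,200 + £4,000 × 3,970/7,940 = £279,200.

£279,200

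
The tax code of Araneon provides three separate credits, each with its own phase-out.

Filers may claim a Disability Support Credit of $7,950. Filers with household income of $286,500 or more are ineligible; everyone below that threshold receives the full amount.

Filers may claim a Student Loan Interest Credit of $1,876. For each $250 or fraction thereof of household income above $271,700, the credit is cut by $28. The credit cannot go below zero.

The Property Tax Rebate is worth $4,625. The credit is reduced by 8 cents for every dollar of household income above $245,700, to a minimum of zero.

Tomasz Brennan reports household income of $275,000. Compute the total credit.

$11,715

Disability Support Credit: $275,000 is below the $286,500 cutoff, so the full $7,950 applies.
Student Loan Interest Credit: income exceeds $271,700 by $3,300, which is 14 full-or-partial $250 increments; reduction = 14 × $28 = $392, leaving $1,484.
Property Tax Rebate: 8% of the $29,300 excess over $245,700 is $2,344; credit = $4,625 − $2,344 = $2,281.
Total: $7,950 + $1,484 + $2,281 = $11,715.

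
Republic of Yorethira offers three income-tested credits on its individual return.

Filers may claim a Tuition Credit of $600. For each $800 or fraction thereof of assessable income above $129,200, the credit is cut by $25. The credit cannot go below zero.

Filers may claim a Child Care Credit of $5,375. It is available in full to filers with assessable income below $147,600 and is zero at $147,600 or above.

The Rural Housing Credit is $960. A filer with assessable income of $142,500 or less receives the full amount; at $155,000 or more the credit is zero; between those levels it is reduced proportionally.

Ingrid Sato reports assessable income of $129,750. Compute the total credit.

Tuition Credit: income exceeds $129,200 by $550, which is 1 full-or-partial $800 increment; reduction = 1 × $25 = $25, leaving $575.
Child Care Credit: $129,750 is below the $147,600 cutoff, so the full $5,375 applies.
Rural Housing Credit: $129,750 is at or below the $142,500 threshold, so the full $960 applies.
Total: $575 + $5,375 + $960 = $6,910.

$6,910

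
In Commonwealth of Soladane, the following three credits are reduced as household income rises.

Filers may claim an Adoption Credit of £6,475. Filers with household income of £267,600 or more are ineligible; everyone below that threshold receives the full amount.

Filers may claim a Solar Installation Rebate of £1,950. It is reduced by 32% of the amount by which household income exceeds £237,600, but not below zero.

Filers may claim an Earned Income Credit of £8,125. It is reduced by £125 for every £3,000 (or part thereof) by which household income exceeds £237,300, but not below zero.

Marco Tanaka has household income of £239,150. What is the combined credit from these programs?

£15,929

Adoption Credit: £239,150 is below the £267,600 cutoff, so the full £6,475 applies.
Solar Installation Rebate: 32% of the £1,550 excess over £237,600 is £496; credit = £1,950 − £496 = £1,454.
Earned Income Credit: income exceeds £237,300 by £1,850, which is 1 full-or-partial £3,000 increment; reduction = 1 × £125 = £125, leaving £8,000.
Total: £6,475 + £1,454 + £8,000 = £15,929.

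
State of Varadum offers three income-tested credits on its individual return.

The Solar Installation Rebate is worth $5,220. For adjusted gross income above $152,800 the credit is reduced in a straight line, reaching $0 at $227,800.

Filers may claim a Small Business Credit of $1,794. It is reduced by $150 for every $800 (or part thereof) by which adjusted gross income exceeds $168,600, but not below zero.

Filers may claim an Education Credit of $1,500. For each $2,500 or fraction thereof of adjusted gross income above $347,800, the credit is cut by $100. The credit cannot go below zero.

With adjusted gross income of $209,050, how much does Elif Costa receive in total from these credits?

Solar Installation Rebate: $209,050 is $56,250 into a $75,000 phase-out range, leaving 18,750/75,000 of the credit: $5,220 × 18,750/75,000 = $1,305.
Small Business Credit: income exceeds $168,600 by $40,450 → 51 increments × $150 = $7,650 ≥ base, so the credit is $0.
Education Credit: $209,050 is at or below the $347,800 threshold, so the full $1,500 applies.
Total: $1,305 + $0 + $1,500 = $2,805.

$2,805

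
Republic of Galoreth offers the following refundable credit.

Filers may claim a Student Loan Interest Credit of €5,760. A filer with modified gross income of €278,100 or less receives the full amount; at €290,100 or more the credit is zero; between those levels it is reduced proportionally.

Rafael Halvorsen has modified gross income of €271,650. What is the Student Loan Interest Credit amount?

€5,760

Student Loan Interest Credit: €271,650 is at or below the €278,100 threshold, so the full €5,760 applies.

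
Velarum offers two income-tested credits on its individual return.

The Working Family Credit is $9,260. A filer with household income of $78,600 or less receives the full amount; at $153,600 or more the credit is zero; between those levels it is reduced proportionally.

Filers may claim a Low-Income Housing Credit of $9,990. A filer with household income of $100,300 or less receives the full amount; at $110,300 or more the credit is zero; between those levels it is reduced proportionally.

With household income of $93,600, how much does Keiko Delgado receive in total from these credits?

Working Family Credit: $93,600 is $15,000 into a $75,000 phase-out range, leaving 60,000/75,000 of the credit: $9,260 × 60,000/75,000 = $7,408.
Low-Income Housing Credit: $93,600 is at or below the $100,300 threshold, so the full $9,990 applies.
Total: $7,408 + $9,990 = $17,398.

$17,398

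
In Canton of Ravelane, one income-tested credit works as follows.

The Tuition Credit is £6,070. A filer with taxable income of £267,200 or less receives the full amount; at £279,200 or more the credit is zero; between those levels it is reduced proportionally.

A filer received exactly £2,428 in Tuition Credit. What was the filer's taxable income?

£2,428 is 2,428/6,070 of the full £6,070, so 3,642/6,070 of the £12,000 range has been used: income = £267,200 + £12,000 × 3,642/6,070 = £274,400.

£274,400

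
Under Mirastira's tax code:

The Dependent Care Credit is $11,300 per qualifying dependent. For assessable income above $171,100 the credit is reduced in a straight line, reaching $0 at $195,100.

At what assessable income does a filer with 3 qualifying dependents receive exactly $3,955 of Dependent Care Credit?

$192,300

Full credit = 3 × $11,300 = $33,900.
$3,955 is 3,955/33,900 of the full $33,900, so 29,945/33,900 of the $24,000 range has been used: income = $171,100 + $24,000 × 29,945/33,900 = $192,300.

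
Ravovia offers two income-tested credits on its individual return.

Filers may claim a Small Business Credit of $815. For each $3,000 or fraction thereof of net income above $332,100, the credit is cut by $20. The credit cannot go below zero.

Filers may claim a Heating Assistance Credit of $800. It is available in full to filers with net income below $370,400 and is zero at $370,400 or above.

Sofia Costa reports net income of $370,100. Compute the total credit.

Small Business Credit: income exceeds $332,100 by $38,000, which is 13 full-or-partial $3,000 increments; reduction = 13 × $20 = $260, leaving $555.
Heating Assistance Credit: $370,100 is below the $370,400 cutoff, so the full $800 applies.
Total: $555 + $800 = $1,355.

$1,355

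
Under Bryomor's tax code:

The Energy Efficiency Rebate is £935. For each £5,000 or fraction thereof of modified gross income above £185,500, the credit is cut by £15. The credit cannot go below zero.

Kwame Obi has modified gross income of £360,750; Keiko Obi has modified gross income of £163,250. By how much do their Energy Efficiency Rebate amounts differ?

Kwame (£360,750): Energy Efficiency Rebate: income exceeds £185,500 by £175,250, which is 36 full-or-partial £5,000 increments; reduction = 36 × £15 = £540, leaving £395.
Keiko (£163,250): Energy Efficiency Rebate: £163,250 is at or below the £185,500 threshold, so the full £935 applies.
Difference: |£395 − £935| = £540.

£540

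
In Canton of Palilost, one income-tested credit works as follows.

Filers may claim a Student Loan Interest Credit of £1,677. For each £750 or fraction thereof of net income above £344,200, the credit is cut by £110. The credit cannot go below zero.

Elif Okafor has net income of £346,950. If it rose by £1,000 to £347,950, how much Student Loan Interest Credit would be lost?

£110

At £346,950 — income exceeds £344,200 by £2,750, which is 4 full-or-partial £750 increments; reduction = 4 × £110 = £440, leaving £1,237.
At £347,950 — income exceeds £344,200 by £3,750, which is 5 full-or-partial £750 increments; reduction = 5 × £110 = £550, leaving £1,127.
Lost: £1,237 − £1,127 = £110.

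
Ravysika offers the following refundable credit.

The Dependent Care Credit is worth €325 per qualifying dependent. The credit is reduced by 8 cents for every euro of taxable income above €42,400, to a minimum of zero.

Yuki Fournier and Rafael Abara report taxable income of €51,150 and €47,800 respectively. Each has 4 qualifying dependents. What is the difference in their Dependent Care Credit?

€268

Yuki (€51,150): Dependent Care Credit: base = 4 × €325 = €1,300. 8% of the €8,750 excess over €42,400 is €700; credit = €1,300 − €700 = €600.
Rafael (€47,800): Dependent Care Credit: base = 4 × €325 = €1,300. 8% of the €5,400 excess over €42,400 is €432; credit = €1,300 − €432 = €868.
Difference: |€600 − €868| = €268.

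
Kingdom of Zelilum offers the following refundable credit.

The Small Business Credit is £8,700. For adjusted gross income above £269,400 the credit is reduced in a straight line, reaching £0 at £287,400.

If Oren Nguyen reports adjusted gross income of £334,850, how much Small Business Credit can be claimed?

Small Business Credit: £334,850 is at or above £287,400, so the credit is £0.

£0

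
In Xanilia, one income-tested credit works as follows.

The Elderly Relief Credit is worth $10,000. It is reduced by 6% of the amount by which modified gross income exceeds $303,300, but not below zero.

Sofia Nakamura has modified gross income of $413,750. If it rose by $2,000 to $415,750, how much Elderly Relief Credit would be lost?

At $413,750 — 6% of the $110,450 excess over $303,300 is $6,627; credit = $10,000 − $6,627 = $3,373.
At $415,750 — 6% of the $112,450 excess over $303,300 is $6,747; credit = $10,000 − $6,747 = $3,253.
Lost: $3,373 − $3,253 = $120.

$120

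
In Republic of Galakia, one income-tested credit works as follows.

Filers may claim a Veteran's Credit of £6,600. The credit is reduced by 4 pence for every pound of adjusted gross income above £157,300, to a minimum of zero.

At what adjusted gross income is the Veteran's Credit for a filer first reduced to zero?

£322,300

The credit falls by 4% of each pound above £157,300, so it reaches zero when the excess is £6,600 / 4% = £165,000: income = £157,300 + £165,000 = £322,300.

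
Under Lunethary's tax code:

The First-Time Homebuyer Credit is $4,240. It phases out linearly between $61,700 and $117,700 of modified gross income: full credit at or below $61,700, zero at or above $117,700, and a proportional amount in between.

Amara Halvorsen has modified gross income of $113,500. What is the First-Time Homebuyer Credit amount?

First-Time Homebuyer Credit: $113,500 is $51,800 into a $56,000 phase-out range, leaving 4,200/56,000 of the credit: $4,240 × 4,200/56,000 = $318.

$318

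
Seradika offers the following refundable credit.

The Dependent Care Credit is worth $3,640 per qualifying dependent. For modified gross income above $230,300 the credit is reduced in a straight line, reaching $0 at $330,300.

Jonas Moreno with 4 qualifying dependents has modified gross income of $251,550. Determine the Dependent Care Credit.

$11,466

Dependent Care Credit: base = 4 × $3,640 = $14,560. $251,550 is $21,250 into a $100,000 phase-out range, leaving 78,750/100,000 of the credit: $14,560 × 78,750/100,000 = $11,466.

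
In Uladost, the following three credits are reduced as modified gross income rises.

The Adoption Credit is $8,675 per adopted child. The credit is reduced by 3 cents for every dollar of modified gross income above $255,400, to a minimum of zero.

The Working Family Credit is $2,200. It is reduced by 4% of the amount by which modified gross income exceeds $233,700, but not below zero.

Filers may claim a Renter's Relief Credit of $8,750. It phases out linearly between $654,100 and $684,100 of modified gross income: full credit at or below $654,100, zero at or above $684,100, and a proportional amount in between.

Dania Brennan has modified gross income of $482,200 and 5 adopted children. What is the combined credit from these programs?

Adoption Credit: base = 5 × $8,675 = $43,375. 3% of the $226,800 excess over $255,400 is $6,804; credit = $43,375 − $6,804 = $36,571.
Working Family Credit: 4% of the $248,500 excess over $233,700 is $9,940 ≥ base, so the credit is $0.
Renter's Relief Credit: $482,200 is at or below the $654,100 threshold, so the full $8,750 applies.
Total: $36,571 + $0 + $8,750 = $45,321.

$45,321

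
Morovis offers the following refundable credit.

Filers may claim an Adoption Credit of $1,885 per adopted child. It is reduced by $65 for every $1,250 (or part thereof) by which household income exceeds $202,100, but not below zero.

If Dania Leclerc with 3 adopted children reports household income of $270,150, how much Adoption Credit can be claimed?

Adoption Credit: base = 3 × $1,885 = $5,655. income exceeds $202,100 by $68,050, which is 55 full-or-partial $1,250 increments; reduction = 55 × $65 = $3,575, leaving $2,080.

$2,080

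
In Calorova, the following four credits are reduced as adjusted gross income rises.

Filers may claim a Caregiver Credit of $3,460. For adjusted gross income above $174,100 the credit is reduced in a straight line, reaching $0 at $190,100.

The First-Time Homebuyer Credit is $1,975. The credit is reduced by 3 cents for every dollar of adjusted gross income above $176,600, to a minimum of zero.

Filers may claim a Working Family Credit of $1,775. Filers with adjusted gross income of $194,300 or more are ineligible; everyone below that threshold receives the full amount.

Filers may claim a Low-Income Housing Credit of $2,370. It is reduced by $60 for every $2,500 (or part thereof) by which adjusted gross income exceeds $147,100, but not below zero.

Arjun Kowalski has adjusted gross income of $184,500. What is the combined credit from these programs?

Caregiver Credit: $184,500 is $10,400 into a $16,000 phase-out range, leaving 5,600/16,000 of the credit: $3,460 × 5,600/16,000 = $1,211.
First-Time Homebuyer Credit: 3% of the $7,900 excess over $176,600 is $237; credit = $1,975 − $237 = $1,738.
Working Family Credit: $184,500 is below the $194,300 cutoff, so the full $1,775 applies.
Low-Income Housing Credit: income exceeds $147,100 by $37,400, which is 15 full-or-partial $2,500 increments; reduction = 15 × $60 = $900, leaving $1,470.
Total: $1,211 + $1,738 + $1,775 + $1,470 = $6,194.

$6,194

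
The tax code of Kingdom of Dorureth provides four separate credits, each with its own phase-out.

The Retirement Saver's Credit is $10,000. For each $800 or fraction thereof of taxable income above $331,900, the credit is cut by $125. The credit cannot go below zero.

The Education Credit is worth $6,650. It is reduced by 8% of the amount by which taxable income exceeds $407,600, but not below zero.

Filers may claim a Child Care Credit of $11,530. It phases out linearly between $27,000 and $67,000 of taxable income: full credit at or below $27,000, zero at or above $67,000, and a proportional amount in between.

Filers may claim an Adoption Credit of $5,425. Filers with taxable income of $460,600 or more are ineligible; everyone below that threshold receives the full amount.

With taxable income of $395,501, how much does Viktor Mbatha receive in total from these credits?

Retirement Saver's Credit: income exceeds $331,900 by $63,601 → 80 increments × $125 = $10,000 ≥ base, so the credit is $0.
Education Credit: $395,501 is at or below the $407,600 threshold, so the full $6,650 applies.
Child Care Credit: $395,501 is at or above $67,000, so the credit is $0.
Adoption Credit: $395,501 is below the $460,600 cutoff, so the full $5,425 applies.
Total: $0 + $6,650 + $0 + $5,425 = $12,075.

$12,075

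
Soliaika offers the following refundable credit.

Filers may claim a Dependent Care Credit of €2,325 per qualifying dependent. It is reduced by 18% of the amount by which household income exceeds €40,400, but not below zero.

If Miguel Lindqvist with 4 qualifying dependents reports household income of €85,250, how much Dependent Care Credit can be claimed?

€1,227

Dependent Care Credit: base = 4 × €2,325 = €9,300. 18% of the €44,850 excess over €40,400 is €8,073; credit = €9,300 − €8,073 = €1,227.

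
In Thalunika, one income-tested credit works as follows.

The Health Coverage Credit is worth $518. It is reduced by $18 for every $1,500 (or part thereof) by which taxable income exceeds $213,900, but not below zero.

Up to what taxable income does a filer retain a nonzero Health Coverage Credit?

$255,900

After 28 increments the reduction is 28 × $18 = $504, leaving $14; one more increment wipes it out. Increment 28 ends at excess 28 × $1,500 = $42,000, so the highest qualifying income is $213,900 + $42,000 = $255,900.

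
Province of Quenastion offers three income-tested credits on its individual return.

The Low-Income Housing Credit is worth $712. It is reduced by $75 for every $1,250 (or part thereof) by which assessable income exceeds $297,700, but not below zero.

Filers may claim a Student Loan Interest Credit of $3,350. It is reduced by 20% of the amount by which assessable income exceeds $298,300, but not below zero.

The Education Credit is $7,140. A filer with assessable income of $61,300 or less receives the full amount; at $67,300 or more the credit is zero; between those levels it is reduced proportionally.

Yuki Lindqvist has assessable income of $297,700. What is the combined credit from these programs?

$4,062

Low-Income Housing Credit: $297,700 is at or below the $297,700 threshold, so the full $712 applies.
Student Loan Interest Credit: $297,700 is at or below the $298,300 threshold, so the full $3,350 applies.
Education Credit: $297,700 is at or above $67,300, so the credit is $0.
Total: $712 + $3,350 + $0 = $4,062.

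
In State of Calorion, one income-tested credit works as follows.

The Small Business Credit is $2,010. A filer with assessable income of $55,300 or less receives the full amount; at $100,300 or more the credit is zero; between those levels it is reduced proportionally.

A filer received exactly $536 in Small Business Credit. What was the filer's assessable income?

$536 is 536/2,010 of the full $2,010, so 1,474/2,010 of the $45,000 range has been used: income = $55,300 + $45,000 × 1,474/2,010 = $88,300.

$88,300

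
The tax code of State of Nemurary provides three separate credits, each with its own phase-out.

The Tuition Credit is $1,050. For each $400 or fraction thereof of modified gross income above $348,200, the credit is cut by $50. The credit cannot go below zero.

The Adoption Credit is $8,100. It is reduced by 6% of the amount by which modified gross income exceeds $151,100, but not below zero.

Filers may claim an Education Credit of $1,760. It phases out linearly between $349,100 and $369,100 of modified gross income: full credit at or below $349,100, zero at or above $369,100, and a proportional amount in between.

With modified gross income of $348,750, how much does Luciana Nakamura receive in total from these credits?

$2,710

Tuition Credit: income exceeds $348,200 by $550, which is 2 full-or-partial $400 increments; reduction = 2 × $50 = $100, leaving $950.
Adoption Credit: 6% of the $197,650 excess over $151,100 is $11,859 ≥ base, so the credit is $0.
Education Credit: $348,750 is at or below the $349,100 threshold, so the full $1,760 applies.
Total: $950 + $0 + $1,760 = $2,710.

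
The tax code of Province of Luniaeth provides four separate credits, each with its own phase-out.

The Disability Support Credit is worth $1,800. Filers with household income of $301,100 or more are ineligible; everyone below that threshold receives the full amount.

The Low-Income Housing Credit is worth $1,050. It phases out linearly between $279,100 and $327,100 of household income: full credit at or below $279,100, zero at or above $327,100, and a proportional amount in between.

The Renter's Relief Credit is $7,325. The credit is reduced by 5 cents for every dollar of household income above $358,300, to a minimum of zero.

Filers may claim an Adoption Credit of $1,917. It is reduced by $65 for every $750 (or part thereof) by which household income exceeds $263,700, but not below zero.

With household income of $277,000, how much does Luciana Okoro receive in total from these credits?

Disability Support Credit: $277,000 is below the $301,100 cutoff, so the full $1,800 applies.
Low-Income Housing Credit: $277,000 is at or below the $279,100 threshold, so the full $1,050 applies.
Renter's Relief Credit: $277,000 is at or below the $358,300 threshold, so the full $7,325 applies.
Adoption Credit: income exceeds $263,700 by $13,300, which is 18 full-or-partial $750 increments; reduction = 18 × $65 = $1,170, leaving $747.
Total: $1,800 + $1,050 + $7,325 + $747 = $10,922.

$10,922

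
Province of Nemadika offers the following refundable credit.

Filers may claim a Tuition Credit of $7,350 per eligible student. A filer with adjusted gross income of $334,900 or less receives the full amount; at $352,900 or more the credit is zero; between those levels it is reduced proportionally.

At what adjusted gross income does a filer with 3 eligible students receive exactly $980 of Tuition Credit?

Full credit = 3 × $7,350 = $22,050.
$980 is 980/22,050 of the full $22,050, so 21,070/22,050 of the $18,000 range has been used: income = $334,900 + $18,000 × 21,070/22,050 = $352,100.

$352,100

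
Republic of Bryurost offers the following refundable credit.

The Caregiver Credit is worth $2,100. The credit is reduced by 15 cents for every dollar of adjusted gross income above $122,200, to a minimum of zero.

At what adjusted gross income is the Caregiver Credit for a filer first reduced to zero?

$136,200

The credit falls by 15% of each dollar above $122,200, so it reaches zero when the excess is $2,100 / 15% = $14,000: income = $122,200 + $14,000 = $136,200.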